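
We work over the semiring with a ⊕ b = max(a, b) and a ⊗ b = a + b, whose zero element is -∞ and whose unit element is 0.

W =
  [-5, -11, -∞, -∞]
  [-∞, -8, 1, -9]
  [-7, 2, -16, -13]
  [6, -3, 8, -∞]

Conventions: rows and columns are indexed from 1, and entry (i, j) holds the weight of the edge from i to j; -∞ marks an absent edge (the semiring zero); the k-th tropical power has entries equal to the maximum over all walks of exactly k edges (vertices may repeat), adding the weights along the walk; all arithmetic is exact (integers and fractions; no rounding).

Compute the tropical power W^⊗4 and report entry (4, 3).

W^⊗2:
  [-10, -16, -10, -20]
  [-3, 3, -1, -12]
  [-7, -6, 3, -7]
  [1, 10, -2, -5]
W^⊗3:
  [-14, -8, -12, -23]
  [-6, 1, 4, -6]
  [-1, 5, 1, -10]
  [1, 2, 11, 1]
W^⊗4:
  [-17, -10, -7, -17]
  [0, 6, 2, -8]
  [-4, 3, 6, -4]
  [7, 13, 9, -2]
Key observation: the optimum is the walk 4->3->2->4->3, with weight 8 + 2 + (-9) + 8 = 9.
Optimal value attained by: walk 4->3->2->4->3.
Answer: (W^⊗4)[4][3] = 9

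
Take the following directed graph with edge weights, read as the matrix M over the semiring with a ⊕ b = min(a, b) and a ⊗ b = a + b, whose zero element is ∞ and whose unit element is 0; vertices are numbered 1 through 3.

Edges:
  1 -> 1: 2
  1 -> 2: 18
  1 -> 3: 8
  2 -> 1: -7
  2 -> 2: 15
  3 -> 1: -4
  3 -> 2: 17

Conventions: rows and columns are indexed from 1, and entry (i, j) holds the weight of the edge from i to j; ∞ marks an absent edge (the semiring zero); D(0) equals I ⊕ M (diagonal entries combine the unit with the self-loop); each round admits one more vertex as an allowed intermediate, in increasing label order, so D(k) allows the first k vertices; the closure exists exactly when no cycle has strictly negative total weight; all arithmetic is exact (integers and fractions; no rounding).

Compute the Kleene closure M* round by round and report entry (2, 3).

D(0):
  [0, 18, 8]
  [-7, 0, ∞]
  [-4, 17, 0]
D(1):
  [0, 18, 8]
  [-7, 0, 1]
  [-4, 14, 0]
D(2):
  [0, 18, 8]
  [-7, 0, 1]
  [-4, 14, 0]
D(3):
  [0, 18, 8]
  [-7, 0, 1]
  [-4, 14, 0]
Answer: M*[2][3] = 1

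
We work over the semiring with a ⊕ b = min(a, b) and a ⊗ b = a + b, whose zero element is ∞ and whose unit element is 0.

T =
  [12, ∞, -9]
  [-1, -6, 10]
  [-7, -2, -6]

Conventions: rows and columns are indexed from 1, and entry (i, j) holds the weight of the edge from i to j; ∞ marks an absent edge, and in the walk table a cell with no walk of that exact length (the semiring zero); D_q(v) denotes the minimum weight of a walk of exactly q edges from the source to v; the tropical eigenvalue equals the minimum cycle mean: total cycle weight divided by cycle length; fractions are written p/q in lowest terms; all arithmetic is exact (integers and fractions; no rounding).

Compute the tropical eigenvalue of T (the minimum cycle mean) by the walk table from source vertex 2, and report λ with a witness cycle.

q=0: [∞, 0, ∞]
q=1: [-1, -6, 10]
q=2: [-7, -12, -10]
q=3: [-17, -18, -16]
Optimal cycle mean attained by: cycle 1->3->1, total (-9) + (-7), length 2.
Answer: λ = -8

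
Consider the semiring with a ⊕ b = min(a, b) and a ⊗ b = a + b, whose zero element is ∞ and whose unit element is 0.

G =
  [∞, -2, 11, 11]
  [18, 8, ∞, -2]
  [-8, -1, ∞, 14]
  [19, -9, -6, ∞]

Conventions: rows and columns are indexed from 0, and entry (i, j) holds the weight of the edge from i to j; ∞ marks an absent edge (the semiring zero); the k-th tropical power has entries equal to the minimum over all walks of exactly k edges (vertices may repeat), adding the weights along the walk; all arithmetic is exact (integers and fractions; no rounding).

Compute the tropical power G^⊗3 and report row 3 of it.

G^⊗2:
  [3, 2, 5, -4]
  [17, -11, -8, 6]
  [17, -10, 3, -3]
  [-14, -7, 30, -11]
G^⊗3:
  [-3, -13, -10, 0]
  [-16, -9, 0, -13]
  [-5, -12, -9, -12]
  [8, -20, -17, -9]
Answer: row 3 of G^⊗3 = [8, -20, -17, -9]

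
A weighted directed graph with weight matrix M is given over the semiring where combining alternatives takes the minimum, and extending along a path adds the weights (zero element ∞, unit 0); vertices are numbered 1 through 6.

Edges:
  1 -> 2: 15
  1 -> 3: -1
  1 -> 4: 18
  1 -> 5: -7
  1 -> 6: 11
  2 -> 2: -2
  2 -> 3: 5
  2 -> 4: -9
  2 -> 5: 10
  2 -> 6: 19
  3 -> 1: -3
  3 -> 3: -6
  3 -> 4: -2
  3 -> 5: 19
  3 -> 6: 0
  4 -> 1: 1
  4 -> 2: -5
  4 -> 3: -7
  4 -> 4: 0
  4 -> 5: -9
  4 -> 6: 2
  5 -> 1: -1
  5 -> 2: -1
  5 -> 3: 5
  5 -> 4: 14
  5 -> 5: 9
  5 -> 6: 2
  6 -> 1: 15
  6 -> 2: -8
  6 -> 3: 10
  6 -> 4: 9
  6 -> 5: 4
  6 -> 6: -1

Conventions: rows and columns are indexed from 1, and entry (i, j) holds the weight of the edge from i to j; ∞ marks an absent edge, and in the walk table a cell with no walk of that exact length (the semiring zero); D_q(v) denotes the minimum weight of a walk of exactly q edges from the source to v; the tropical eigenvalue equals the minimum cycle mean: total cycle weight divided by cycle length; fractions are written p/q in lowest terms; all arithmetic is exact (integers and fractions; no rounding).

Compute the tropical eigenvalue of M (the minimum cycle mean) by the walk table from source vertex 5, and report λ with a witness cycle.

q=0: [∞, ∞, ∞, ∞, 0, ∞]
q=1: [-1, -1, 5, 14, 9, 2]
q=2: [2, -6, -2, -10, -8, 1]
q=3: [-9, -15, -17, -15, -19, -8]
q=4: [-20, -20, -23, -24, -24, -17]
q=5: [-26, -29, -31, -29, -33, -23]
q=6: [-34, -34, -37, -38, -38, -31]
Optimal cycle mean attained by: cycle 2->4->2, total (-9) + (-5), length 2.
Answer: λ = -7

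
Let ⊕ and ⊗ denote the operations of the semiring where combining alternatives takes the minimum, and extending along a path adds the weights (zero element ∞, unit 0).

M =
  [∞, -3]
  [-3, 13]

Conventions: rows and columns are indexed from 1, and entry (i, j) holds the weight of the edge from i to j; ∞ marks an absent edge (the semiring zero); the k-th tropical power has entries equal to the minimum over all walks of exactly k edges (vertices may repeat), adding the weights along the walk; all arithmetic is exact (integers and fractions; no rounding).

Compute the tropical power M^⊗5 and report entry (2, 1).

M^⊗2:
  [-6, 10]
  [10, -6]
M^⊗3:
  [7, -9]
  [-9, 7]
M^⊗4:
  [-12, 4]
  [4, -12]
M^⊗5:
  [1, -15]
  [-15, 1]
Key observation: the optimum is the walk 2->1->2->1->2->1, with weight (-3) + (-3) + (-3) + (-3) + (-3) = -15.
Optimal value attained by: walk 2->1->2->1->2->1.
Answer: (M^⊗5)[2][1] = -15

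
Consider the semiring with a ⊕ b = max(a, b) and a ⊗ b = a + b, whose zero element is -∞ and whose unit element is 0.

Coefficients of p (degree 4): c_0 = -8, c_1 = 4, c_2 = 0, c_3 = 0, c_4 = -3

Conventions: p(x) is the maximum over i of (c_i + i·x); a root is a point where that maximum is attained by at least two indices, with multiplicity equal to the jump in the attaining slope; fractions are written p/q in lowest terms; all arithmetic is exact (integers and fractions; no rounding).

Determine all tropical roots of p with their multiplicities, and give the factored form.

hull edge (i=0, c=-8) to (i=1, c=4): slope 12, span 1
hull edge (i=1, c=4) to (i=3, c=0): slope -2, span 2
hull edge (i=3, c=0) to (i=4, c=-3): slope -3, span 1
Factored form: p(x) = -3 ⊗ (x ⊕ (-12)) ⊗ (x ⊕ 2) ⊗ (x ⊕ 2) ⊗ (x ⊕ 3)
Answer: roots = -12 (mult 1), 2 (mult 2), 3 (mult 1)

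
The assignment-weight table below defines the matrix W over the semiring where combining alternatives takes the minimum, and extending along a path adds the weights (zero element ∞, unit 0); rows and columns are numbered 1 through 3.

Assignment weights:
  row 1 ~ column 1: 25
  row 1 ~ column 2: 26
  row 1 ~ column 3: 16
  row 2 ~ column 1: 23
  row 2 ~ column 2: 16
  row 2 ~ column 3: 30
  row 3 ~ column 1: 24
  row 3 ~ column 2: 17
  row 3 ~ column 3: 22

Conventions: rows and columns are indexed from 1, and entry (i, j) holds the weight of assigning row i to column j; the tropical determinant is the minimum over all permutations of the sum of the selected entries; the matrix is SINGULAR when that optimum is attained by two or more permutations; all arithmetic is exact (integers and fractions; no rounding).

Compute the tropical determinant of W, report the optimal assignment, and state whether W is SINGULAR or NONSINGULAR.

σ = (1, 2, 3): 25 + 16 + 22 = 63
σ = (1, 3, 2): 25 + 30 + 17 = 72
σ = (2, 1, 3): 26 + 23 + 22 = 71
σ = (2, 3, 1): 26 + 30 + 24 = 80
σ = (3, 1, 2): 16 + 23 + 17 = 56
σ = (3, 2, 1): 16 + 16 + 24 = 56
Optimal value attained by: σ = (3, 1, 2).
Answer: det⊕(W) = 56; verdict: SINGULAR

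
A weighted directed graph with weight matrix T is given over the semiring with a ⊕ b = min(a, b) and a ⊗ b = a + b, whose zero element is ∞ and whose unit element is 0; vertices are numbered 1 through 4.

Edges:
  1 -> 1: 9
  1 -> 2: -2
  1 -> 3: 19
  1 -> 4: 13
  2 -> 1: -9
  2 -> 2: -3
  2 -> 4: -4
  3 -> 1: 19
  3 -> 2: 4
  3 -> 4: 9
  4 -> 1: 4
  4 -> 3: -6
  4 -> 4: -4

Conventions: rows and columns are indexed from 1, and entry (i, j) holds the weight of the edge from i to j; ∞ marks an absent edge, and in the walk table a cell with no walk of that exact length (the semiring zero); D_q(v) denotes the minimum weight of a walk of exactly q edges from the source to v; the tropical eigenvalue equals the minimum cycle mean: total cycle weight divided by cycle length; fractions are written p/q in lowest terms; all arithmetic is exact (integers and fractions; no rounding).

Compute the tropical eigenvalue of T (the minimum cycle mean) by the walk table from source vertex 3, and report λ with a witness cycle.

q=0: [∞, ∞, 0, ∞]
q=1: [19, 4, ∞, 9]
q=2: [-5, 1, 3, 0]
q=3: [-8, -7, -6, -4]
q=4: [-16, -10, -10, -11]
Optimal cycle mean attained by: cycle 1->2->1, total (-2) + (-9), length 2.
Answer: λ = -11/2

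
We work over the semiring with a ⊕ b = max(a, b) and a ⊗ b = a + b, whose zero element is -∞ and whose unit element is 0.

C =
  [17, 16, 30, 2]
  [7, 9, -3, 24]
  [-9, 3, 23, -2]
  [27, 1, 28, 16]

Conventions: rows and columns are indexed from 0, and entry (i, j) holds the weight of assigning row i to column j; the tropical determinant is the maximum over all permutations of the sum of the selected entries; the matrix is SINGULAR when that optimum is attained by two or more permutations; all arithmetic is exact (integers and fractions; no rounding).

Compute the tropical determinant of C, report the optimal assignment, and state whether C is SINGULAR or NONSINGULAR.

σ = (0, 1, 2, 3): 17 + 9 + 23 + 16 = 65
σ = (0, 1, 3, 2): 17 + 9 + (-2) + 28 = 52
σ = (0, 2, 1, 3): 17 + (-3) + 3 + 16 = 33
σ = (0, 2, 3, 1): 17 + (-3) + (-2) + 1 = 13
σ = (0, 3, 1, 2): 17 + 24 + 3 + 28 = 72
σ = (0, 3, 2, 1): 17 + 24 + 23 + 1 = 65
σ = (1, 0, 2, 3): 16 + 7 + 23 + 16 = 62
σ = (1, 0, 3, 2): 16 + 7 + (-2) + 28 = 49
σ = (1, 2, 0, 3): 16 + (-3) + (-9) + 16 = 20
σ = (1, 2, 3, 0): 16 + (-3) + (-2) + 27 = 38
σ = (1, 3, 0, 2): 16 + 24 + (-9) + 28 = 59
σ = (1, 3, 2, 0): 16 + 24 + 23 + 27 = 90
σ = (2, 0, 1, 3): 30 + 7 + 3 + 16 = 56
σ = (2, 0, 3, 1): 30 + 7 + (-2) + 1 = 36
σ = (2, 1, 0, 3): 30 + 9 + (-9) + 16 = 46
σ = (2, 1, 3, 0): 30 + 9 + (-2) + 27 = 64
σ = (2, 3, 0, 1): 30 + 24 + (-9) + 1 = 46
σ = (2, 3, 1, 0): 30 + 24 + 3 + 27 = 84
σ = (3, 0, 1, 2): 2 + 7 + 3 + 28 = 40
σ = (3, 0, 2, 1): 2 + 7 + 23 + 1 = 33
σ = (3, 1, 0, 2): 2 + 9 + (-9) + 28 = 30
σ = (3, 1, 2, 0): 2 + 9 + 23 + 27 = 61
σ = (3, 2, 0, 1): 2 + (-3) + (-9) + 1 = -9
σ = (3, 2, 1, 0): 2 + (-3) + 3 + 27 = 29
Optimal value attained by: σ = (1, 3, 2, 0).
Answer: det⊕(C) = 90; verdict: NONSINGULAR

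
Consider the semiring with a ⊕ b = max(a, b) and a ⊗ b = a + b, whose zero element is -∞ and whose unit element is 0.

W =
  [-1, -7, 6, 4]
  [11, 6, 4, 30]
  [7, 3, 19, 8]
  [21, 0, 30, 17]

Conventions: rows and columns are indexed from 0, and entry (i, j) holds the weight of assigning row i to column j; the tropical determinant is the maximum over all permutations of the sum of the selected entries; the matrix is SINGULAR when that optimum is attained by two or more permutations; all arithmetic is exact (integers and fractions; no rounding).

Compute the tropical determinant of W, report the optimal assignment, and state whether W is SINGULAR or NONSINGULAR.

σ = (0, 1, 2, 3): (-1) + 6 + 19 + 17 = 41
σ = (0, 1, 3, 2): (-1) + 6 + 8 + 30 = 43
σ = (0, 2, 1, 3): (-1) + 4 + 3 + 17 = 23
σ = (0, 2, 3, 1): (-1) + 4 + 8 + 0 = 11
σ = (0, 3, 1, 2): (-1) + 30 + 3 + 30 = 62
σ = (0, 3, 2, 1): (-1) + 30 + 19 + 0 = 48
σ = (1, 0, 2, 3): (-7) + 11 + 19 + 17 = 40
σ = (1, 0, 3, 2): (-7) + 11 + 8 + 30 = 42
σ = (1, 2, 0, 3): (-7) + 4 + 7 + 17 = 21
σ = (1, 2, 3, 0): (-7) + 4 + 8 + 21 = 26
σ = (1, 3, 0, 2): (-7) + 30 + 7 + 30 = 60
σ = (1, 3, 2, 0): (-7) + 30 + 19 + 21 = 63
σ = (2, 0, 1, 3): 6 + 11 + 3 + 17 = 37
σ = (2, 0, 3, 1): 6 + 11 + 8 + 0 = 25
σ = (2, 1, 0, 3): 6 + 6 + 7 + 17 = 36
σ = (2, 1, 3, 0): 6 + 6 + 8 + 21 = 41
σ = (2, 3, 0, 1): 6 + 30 + 7 + 0 = 43
σ = (2, 3, 1, 0): 6 + 30 + 3 + 21 = 60
σ = (3, 0, 1, 2): 4 + 11 + 3 + 30 = 48
σ = (3, 0, 2, 1): 4 + 11 + 19 + 0 = 34
σ = (3, 1, 0, 2): 4 + 6 + 7 + 30 = 47
σ = (3, 1, 2, 0): 4 + 6 + 19 + 21 = 50
σ = (3, 2, 0, 1): 4 + 4 + 7 + 0 = 15
σ = (3, 2, 1, 0): 4 + 4 + 3 + 21 = 32
Optimal value attained by: σ = (1, 3, 2, 0).
Answer: det⊕(W) = 63; verdict: NONSINGULAR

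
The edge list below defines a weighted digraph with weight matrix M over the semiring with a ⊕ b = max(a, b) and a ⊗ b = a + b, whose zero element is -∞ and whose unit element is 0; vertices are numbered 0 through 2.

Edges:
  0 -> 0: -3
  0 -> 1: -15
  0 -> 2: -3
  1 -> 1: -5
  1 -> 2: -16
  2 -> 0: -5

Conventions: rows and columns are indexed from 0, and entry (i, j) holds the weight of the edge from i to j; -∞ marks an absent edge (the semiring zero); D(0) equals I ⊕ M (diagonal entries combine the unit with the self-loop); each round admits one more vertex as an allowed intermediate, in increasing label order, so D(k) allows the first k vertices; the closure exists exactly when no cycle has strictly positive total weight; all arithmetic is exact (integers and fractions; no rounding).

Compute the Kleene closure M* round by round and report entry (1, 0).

D(0):
  [0, -15, -3]
  [-∞, 0, -16]
  [-5, -∞, 0]
D(1):
  [0, -15, -3]
  [-∞, 0, -16]
  [-5, -20, 0]
D(2):
  [0, -15, -3]
  [-∞, 0, -16]
  [-5, -20, 0]
D(3):
  [0, -15, -3]
  [-21, 0, -16]
  [-5, -20, 0]
Answer: M*[1][0] = -21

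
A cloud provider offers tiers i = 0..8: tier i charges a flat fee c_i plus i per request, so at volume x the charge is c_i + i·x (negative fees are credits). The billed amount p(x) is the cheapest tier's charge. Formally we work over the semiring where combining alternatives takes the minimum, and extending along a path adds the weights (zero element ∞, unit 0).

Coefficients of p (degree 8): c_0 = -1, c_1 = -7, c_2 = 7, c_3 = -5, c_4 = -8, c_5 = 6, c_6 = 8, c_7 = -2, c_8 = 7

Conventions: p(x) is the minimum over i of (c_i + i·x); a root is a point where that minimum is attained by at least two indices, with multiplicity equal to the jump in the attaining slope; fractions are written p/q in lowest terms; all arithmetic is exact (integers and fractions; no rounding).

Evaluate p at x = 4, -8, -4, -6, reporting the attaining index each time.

p(4) = min(-1+0·4=-1, -7+1·4=-3, 7+2·4=15, -5+3·4=7, -8+4·4=8, 6+5·4=26, 8+6·4=32, -2+7·4=26, 7+8·4=39) = -3 (attained by i=1)
p(-8) = min(-1+0·(-8)=-1, -7+1·(-8)=-15, 7+2·(-8)=-9, -5+3·(-8)=-29, -8+4·(-8)=-40, 6+5·(-8)=-34, 8+6·(-8)=-40, -2+7·(-8)=-58, 7+8·(-8)=-57) = -58 (attained by i=7)
p(-4) = min(-1+0·(-4)=-1, -7+1·(-4)=-11, 7+2·(-4)=-1, -5+3·(-4)=-17, -8+4·(-4)=-24, 6+5·(-4)=-14, 8+6·(-4)=-16, -2+7·(-4)=-30, 7+8·(-4)=-25) = -30 (attained by i=7)
p(-6) = min(-1+0·(-6)=-1, -7+1·(-6)=-13, 7+2·(-6)=-5, -5+3·(-6)=-23, -8+4·(-6)=-32, 6+5·(-6)=-24, 8+6·(-6)=-28, -2+7·(-6)=-44, 7+8·(-6)=-41) = -44 (attained by i=7)
Answer: p(4) = -3; p(-8) = -58; p(-4) = -30; p(-6) = -44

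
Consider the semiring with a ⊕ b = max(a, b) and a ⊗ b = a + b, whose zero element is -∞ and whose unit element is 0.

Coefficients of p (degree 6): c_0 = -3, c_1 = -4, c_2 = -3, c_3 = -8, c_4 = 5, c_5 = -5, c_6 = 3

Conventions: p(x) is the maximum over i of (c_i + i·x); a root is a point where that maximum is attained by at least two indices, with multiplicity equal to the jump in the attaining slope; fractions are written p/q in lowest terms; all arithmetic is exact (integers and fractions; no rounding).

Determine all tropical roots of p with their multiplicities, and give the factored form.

hull edge (i=0, c=-3) to (i=4, c=5): slope 2, span 4
hull edge (i=4, c=5) to (i=6, c=3): slope -1, span 2
Factored form: p(x) = 3 ⊗ (x ⊕ (-2)) ⊗ (x ⊕ (-2)) ⊗ (x ⊕ (-2)) ⊗ (x ⊕ (-2)) ⊗ (x ⊕ 1) ⊗ (x ⊕ 1)
Answer: roots = -2 (mult 4), 1 (mult 2)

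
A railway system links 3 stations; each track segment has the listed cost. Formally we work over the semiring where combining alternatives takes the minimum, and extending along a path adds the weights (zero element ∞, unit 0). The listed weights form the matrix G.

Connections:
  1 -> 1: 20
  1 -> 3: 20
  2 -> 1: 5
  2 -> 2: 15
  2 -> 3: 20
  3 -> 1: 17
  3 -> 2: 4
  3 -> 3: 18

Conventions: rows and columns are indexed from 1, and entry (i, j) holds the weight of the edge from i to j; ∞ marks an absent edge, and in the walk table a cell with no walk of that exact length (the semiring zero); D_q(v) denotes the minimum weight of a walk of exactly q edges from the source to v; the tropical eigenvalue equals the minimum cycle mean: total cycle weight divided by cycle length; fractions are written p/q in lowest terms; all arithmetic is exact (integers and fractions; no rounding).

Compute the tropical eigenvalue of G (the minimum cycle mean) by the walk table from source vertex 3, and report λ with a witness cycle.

q=0: [∞, ∞, 0]
q=1: [17, 4, 18]
q=2: [9, 19, 24]
q=3: [24, 28, 29]
Optimal cycle mean attained by: cycle 1->3->2->1, total 20 + 4 + 5, length 3.
Answer: λ = 29/3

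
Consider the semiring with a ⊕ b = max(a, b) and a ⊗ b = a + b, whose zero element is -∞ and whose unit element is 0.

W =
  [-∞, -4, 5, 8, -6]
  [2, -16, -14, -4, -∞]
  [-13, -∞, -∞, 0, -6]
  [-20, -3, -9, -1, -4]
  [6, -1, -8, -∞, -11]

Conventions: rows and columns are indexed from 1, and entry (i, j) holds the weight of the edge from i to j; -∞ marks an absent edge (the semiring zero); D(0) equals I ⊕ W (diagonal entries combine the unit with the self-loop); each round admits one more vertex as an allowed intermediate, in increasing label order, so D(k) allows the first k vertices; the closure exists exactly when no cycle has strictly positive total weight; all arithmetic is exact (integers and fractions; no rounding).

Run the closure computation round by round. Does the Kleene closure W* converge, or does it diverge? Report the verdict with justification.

D(0):
  [0, -4, 5, 8, -6]
  [2, 0, -14, -4, -∞]
  [-13, -∞, 0, 0, -6]
  [-20, -3, -9, 0, -4]
  [6, -1, -8, -∞, 0]
D(1):
  [0, -4, 5, 8, -6]
  [2, 0, 7, 10, -4]
  [-13, -17, 0, 0, -6]
  [-20, -3, -9, 0, -4]
  [6, 2, 11, 14, 0]
Detection: at round 2, diagonal entry (4, 4) turns strictly positive.
Key observation: the cycle 4->2->1->4 has total weight (-3) + 2 + 8, which is strictly positive.
Answer: DIVERGES — positive cycle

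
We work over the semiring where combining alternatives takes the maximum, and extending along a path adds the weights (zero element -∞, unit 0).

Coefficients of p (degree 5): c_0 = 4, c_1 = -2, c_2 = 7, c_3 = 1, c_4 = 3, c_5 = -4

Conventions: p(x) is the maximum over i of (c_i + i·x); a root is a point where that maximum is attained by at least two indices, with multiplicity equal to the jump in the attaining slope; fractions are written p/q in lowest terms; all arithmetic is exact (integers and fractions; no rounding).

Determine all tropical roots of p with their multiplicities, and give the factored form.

hull edge (i=0, c=4) to (i=2, c=7): slope 3/2, span 2
hull edge (i=2, c=7) to (i=4, c=3): slope -2, span 2
hull edge (i=4, c=3) to (i=5, c=-4): slope -7, span 1
Factored form: p(x) = -4 ⊗ (x ⊕ (-3/2)) ⊗ (x ⊕ (-3/2)) ⊗ (x ⊕ 2) ⊗ (x ⊕ 2) ⊗ (x ⊕ 7)
Answer: roots = -3/2 (mult 2), 2 (mult 2), 7 (mult 1)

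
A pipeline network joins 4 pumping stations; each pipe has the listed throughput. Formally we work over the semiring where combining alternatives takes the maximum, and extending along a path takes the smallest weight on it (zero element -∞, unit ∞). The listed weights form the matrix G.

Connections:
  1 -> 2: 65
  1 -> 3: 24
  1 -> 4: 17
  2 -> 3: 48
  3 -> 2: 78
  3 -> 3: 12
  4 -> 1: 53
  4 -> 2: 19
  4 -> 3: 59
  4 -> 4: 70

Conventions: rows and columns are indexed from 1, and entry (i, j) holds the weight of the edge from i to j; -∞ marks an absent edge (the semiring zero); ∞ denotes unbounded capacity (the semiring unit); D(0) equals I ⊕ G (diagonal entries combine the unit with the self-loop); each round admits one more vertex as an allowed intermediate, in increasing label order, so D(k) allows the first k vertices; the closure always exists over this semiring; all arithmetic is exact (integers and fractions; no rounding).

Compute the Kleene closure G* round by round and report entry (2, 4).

D(0):
  [∞, 65, 24, 17]
  [-∞, ∞, 48, -∞]
  [-∞, 78, ∞, -∞]
  [53, 19, 59, ∞]
D(1):
  [∞, 65, 24, 17]
  [-∞, ∞, 48, -∞]
  [-∞, 78, ∞, -∞]
  [53, 53, 59, ∞]
D(2):
  [∞, 65, 48, 17]
  [-∞, ∞, 48, -∞]
  [-∞, 78, ∞, -∞]
  [53, 53, 59, ∞]
D(3):
  [∞, 65, 48, 17]
  [-∞, ∞, 48, -∞]
  [-∞, 78, ∞, -∞]
  [53, 59, 59, ∞]
D(4):
  [∞, 65, 48, 17]
  [-∞, ∞, 48, -∞]
  [-∞, 78, ∞, -∞]
  [53, 59, 59, ∞]
Answer: G*[2][4] = -∞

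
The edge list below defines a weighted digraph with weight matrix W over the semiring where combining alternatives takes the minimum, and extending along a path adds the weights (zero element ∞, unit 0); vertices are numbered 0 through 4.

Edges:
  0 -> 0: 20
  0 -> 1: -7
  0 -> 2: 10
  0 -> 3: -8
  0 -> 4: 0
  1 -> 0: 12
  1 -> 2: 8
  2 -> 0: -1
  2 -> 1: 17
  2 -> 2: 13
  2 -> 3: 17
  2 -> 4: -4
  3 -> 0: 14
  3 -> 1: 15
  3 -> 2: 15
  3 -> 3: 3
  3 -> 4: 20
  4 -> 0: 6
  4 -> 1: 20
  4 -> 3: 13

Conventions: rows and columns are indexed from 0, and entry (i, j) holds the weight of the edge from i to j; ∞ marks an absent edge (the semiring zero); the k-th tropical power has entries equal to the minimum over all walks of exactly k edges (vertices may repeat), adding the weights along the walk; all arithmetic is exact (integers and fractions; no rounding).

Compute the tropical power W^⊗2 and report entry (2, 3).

W^⊗2:
  [5, 7, 1, -5, 6]
  [7, 5, 21, 4, 4]
  [2, -8, 9, -9, -1]
  [14, 7, 18, 6, 11]
  [26, -1, 16, -2, 6]
Key observation: the optimum is the walk 2->0->3, with weight (-1) + (-8) = -9.
Optimal value attained by: walk 2->0->3.
Answer: (W^⊗2)[2][3] = -9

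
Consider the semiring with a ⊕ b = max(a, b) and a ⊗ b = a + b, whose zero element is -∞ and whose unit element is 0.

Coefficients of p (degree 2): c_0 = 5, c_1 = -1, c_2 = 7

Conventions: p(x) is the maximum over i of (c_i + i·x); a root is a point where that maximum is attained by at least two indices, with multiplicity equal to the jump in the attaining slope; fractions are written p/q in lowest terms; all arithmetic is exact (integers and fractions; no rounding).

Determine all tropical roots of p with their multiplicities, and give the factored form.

hull edge (i=0, c=5) to (i=2, c=7): slope 1, span 2
Factored form: p(x) = 7 ⊗ (x ⊕ (-1)) ⊗ (x ⊕ (-1))
Answer: roots = -1 (mult 2)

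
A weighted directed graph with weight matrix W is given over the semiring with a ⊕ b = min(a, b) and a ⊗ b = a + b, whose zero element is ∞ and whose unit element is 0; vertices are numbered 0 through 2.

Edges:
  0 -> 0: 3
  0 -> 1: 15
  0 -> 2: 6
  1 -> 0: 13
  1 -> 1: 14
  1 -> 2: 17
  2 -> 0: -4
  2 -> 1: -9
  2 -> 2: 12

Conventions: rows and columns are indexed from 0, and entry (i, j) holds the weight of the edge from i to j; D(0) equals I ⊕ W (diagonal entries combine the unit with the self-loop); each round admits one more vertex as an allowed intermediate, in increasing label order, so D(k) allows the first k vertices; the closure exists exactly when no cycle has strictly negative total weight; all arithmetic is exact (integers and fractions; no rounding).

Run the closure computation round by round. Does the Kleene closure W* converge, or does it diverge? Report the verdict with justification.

D(0):
  [0, 15, 6]
  [13, 0, 17]
  [-4, -9, 0]
D(1):
  [0, 15, 6]
  [13, 0, 17]
  [-4, -9, 0]
D(2):
  [0, 15, 6]
  [13, 0, 17]
  [-4, -9, 0]
D(3):
  [0, -3, 6]
  [13, 0, 17]
  [-4, -9, 0]
Key observation: every diagonal entry stays at the unit through all rounds, so no improving cycle exists.
Answer: CONVERGES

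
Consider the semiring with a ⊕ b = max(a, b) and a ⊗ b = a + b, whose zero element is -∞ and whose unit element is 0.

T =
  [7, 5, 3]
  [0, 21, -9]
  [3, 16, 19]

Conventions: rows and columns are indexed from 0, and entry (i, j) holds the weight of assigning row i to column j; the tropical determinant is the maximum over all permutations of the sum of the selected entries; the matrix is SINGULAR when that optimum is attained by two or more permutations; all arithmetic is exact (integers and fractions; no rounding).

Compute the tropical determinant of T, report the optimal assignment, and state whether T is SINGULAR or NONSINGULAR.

σ = (0, 1, 2): 7 + 21 + 19 = 47
σ = (0, 2, 1): 7 + (-9) + 16 = 14
σ = (1, 0, 2): 5 + 0 + 19 = 24
σ = (1, 2, 0): 5 + (-9) + 3 = -1
σ = (2, 0, 1): 3 + 0 + 16 = 19
σ = (2, 1, 0): 3 + 21 + 3 = 27
Optimal value attained by: σ = (0, 1, 2).
Answer: det⊕(T) = 47; verdict: NONSINGULAR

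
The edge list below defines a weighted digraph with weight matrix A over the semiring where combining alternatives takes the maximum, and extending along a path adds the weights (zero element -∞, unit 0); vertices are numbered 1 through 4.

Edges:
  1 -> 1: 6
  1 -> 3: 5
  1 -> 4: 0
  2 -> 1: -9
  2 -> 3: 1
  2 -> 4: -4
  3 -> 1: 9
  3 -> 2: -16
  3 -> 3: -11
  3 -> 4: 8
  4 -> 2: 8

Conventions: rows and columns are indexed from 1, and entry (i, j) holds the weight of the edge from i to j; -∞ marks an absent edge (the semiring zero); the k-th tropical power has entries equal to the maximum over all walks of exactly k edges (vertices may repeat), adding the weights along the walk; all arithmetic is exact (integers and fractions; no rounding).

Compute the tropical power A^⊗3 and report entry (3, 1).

A^⊗2:
  [14, 8, 11, 13]
  [10, 4, -4, 9]
  [15, 16, 14, 9]
  [-1, -∞, 9, 4]
A^⊗3:
  [20, 21, 19, 19]
  [16, 17, 15, 10]
  [23, 17, 20, 22]
  [18, 12, 4, 17]
Key observation: the optimum is the walk 3->1->3->1, with weight 9 + 5 + 9 = 23.
Optimal value attained by: walk 3->1->3->1.
Answer: (A^⊗3)[3][1] = 23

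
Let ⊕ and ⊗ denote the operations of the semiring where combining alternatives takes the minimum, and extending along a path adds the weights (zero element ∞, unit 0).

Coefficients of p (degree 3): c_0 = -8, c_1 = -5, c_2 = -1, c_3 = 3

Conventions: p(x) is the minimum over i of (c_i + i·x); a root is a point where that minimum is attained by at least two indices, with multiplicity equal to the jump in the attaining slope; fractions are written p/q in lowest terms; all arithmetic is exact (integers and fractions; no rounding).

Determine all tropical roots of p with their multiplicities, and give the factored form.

hull edge (i=0, c=-8) to (i=1, c=-5): slope 3, span 1
hull edge (i=1, c=-5) to (i=3, c=3): slope 4, span 2
Factored form: p(x) = 3 ⊗ (x ⊕ (-4)) ⊗ (x ⊕ (-4)) ⊗ (x ⊕ (-3))
Answer: roots = -4 (mult 2), -3 (mult 1)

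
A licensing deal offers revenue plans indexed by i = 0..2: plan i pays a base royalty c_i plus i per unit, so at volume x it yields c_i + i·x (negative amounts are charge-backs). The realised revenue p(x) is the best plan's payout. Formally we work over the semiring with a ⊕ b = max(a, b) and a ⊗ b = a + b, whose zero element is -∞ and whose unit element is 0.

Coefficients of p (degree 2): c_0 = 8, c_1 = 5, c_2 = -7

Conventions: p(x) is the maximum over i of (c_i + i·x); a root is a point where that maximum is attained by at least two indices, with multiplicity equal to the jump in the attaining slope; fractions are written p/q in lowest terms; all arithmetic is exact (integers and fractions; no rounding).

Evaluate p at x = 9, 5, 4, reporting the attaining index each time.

p(9) = max(8+0·9=8, 5+1·9=14, -7+2·9=11) = 14 (attained by i=1)
p(5) = max(8+0·5=8, 5+1·5=10, -7+2·5=3) = 10 (attained by i=1)
p(4) = max(8+0·4=8, 5+1·4=9, -7+2·4=1) = 9 (attained by i=1)
Answer: p(9) = 14; p(5) = 10; p(4) = 9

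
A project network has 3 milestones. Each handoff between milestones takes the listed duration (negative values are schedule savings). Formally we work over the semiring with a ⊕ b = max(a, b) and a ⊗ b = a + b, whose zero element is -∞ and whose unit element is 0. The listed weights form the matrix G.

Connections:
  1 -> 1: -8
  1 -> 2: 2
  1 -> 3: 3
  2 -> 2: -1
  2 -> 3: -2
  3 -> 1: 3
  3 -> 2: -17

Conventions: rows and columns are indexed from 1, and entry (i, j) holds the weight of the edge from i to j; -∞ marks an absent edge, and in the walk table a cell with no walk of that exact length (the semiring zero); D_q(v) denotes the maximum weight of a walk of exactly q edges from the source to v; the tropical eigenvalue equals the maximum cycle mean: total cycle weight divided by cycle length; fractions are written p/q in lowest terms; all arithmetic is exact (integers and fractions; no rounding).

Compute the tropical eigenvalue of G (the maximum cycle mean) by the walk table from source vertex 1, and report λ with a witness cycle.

q=0: [0, -∞, -∞]
q=1: [-8, 2, 3]
q=2: [6, 1, 0]
q=3: [3, 8, 9]
Optimal cycle mean attained by: cycle 1->3->1, total 3 + 3, length 2.
Answer: λ = 3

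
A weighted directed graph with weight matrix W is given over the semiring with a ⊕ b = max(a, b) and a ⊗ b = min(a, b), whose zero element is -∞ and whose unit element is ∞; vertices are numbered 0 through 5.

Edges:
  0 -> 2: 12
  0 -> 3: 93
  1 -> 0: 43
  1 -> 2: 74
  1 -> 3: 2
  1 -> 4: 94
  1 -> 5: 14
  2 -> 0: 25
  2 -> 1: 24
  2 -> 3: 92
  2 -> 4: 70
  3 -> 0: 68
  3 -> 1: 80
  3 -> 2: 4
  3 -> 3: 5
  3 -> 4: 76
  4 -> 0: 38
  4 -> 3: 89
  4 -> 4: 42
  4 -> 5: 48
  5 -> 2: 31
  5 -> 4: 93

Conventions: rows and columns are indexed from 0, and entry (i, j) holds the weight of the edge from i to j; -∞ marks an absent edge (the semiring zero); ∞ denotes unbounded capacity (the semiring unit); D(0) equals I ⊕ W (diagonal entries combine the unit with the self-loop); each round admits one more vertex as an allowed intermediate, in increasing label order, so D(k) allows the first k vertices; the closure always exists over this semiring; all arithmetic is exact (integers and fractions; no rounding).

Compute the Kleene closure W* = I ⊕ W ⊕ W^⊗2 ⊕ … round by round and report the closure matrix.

D(0):
  [∞, -∞, 12, 93, -∞, -∞]
  [43, ∞, 74, 2, 94, 14]
  [25, 24, ∞, 92, 70, -∞]
  [68, 80, 4, ∞, 76, -∞]
  [38, -∞, -∞, 89, ∞, 48]
  [-∞, -∞, 31, -∞, 93, ∞]
D(1):
  [∞, -∞, 12, 93, -∞, -∞]
  [43, ∞, 74, 43, 94, 14]
  [25, 24, ∞, 92, 70, -∞]
  [68, 80, 12, ∞, 76, -∞]
  [38, -∞, 12, 89, ∞, 48]
  [-∞, -∞, 31, -∞, 93, ∞]
D(2):
  [∞, -∞, 12, 93, -∞, -∞]
  [43, ∞, 74, 43, 94, 14]
  [25, 24, ∞, 92, 70, 14]
  [68, 80, 74, ∞, 80, 14]
  [38, -∞, 12, 89, ∞, 48]
  [-∞, -∞, 31, -∞, 93, ∞]
D(3):
  [∞, 12, 12, 93, 12, 12]
  [43, ∞, 74, 74, 94, 14]
  [25, 24, ∞, 92, 70, 14]
  [68, 80, 74, ∞, 80, 14]
  [38, 12, 12, 89, ∞, 48]
  [25, 24, 31, 31, 93, ∞]
D(4):
  [∞, 80, 74, 93, 80, 14]
  [68, ∞, 74, 74, 94, 14]
  [68, 80, ∞, 92, 80, 14]
  [68, 80, 74, ∞, 80, 14]
  [68, 80, 74, 89, ∞, 48]
  [31, 31, 31, 31, 93, ∞]
D(5):
  [∞, 80, 74, 93, 80, 48]
  [68, ∞, 74, 89, 94, 48]
  [68, 80, ∞, 92, 80, 48]
  [68, 80, 74, ∞, 80, 48]
  [68, 80, 74, 89, ∞, 48]
  [68, 80, 74, 89, 93, ∞]
D(6):
  [∞, 80, 74, 93, 80, 48]
  [68, ∞, 74, 89, 94, 48]
  [68, 80, ∞, 92, 80, 48]
  [68, 80, 74, ∞, 80, 48]
  [68, 80, 74, 89, ∞, 48]
  [68, 80, 74, 89, 93, ∞]
Answer: W* = [[∞, 80, 74, 93, 80, 48], [68, ∞, 74, 89, 94, 48], [68, 80, ∞, 92, 80, 48], [68, 80, 74, ∞, 80, 48], [68, 80, 74, 89, ∞, 48], [68, 80, 74, 89, 93, ∞]]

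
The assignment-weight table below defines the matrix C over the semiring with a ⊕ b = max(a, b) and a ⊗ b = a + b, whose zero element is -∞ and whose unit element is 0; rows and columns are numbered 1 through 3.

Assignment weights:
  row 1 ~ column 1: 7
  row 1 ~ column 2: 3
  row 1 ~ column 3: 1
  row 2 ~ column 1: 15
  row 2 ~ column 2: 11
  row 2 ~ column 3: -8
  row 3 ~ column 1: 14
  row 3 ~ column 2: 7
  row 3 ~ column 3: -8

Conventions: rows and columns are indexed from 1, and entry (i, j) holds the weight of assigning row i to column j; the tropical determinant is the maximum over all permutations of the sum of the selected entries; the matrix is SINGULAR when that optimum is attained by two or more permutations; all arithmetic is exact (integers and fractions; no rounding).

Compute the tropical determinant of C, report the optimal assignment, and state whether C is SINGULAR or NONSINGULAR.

σ = (1, 2, 3): 7 + 11 + (-8) = 10
σ = (1, 3, 2): 7 + (-8) + 7 = 6
σ = (2, 1, 3): 3 + 15 + (-8) = 10
σ = (2, 3, 1): 3 + (-8) + 14 = 9
σ = (3, 1, 2): 1 + 15 + 7 = 23
σ = (3, 2, 1): 1 + 11 + 14 = 26
Optimal value attained by: σ = (3, 2, 1).
Answer: det⊕(C) = 26; verdict: NONSINGULAR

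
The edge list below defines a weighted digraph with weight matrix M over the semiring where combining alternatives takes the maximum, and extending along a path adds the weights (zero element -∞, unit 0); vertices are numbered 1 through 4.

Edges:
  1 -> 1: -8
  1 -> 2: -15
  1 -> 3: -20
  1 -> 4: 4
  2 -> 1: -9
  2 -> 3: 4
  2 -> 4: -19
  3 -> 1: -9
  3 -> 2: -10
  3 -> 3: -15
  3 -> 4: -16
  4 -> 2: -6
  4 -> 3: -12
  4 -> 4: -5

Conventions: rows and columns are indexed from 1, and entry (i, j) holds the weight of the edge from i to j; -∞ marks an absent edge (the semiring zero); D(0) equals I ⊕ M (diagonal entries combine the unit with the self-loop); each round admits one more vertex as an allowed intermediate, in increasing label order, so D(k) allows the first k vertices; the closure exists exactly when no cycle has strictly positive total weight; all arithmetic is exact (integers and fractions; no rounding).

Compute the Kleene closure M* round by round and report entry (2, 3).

D(0):
  [0, -15, -20, 4]
  [-9, 0, 4, -19]
  [-9, -10, 0, -16]
  [-∞, -6, -12, 0]
D(1):
  [0, -15, -20, 4]
  [-9, 0, 4, -5]
  [-9, -10, 0, -5]
  [-∞, -6, -12, 0]
D(2):
  [0, -15, -11, 4]
  [-9, 0, 4, -5]
  [-9, -10, 0, -5]
  [-15, -6, -2, 0]
D(3):
  [0, -15, -11, 4]
  [-5, 0, 4, -1]
  [-9, -10, 0, -5]
  [-11, -6, -2, 0]
D(4):
  [0, -2, 2, 4]
  [-5, 0, 4, -1]
  [-9, -10, 0, -5]
  [-11, -6, -2, 0]
Answer: M*[2][3] = 4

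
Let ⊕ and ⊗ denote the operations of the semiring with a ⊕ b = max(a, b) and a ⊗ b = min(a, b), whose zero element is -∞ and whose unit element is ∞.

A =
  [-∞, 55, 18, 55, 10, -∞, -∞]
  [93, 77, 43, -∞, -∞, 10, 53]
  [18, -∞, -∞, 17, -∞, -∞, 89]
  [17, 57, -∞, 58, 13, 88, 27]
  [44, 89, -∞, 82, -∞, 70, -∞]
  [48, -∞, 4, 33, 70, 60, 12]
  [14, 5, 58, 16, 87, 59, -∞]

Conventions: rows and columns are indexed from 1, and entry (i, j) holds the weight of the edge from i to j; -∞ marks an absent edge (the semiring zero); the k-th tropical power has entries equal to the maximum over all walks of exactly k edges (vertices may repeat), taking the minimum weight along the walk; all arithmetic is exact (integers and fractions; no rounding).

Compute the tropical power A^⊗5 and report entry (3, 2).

A^⊗2:
  [55, 55, 43, 55, 13, 55, 53]
  [77, 77, 53, 55, 53, 53, 53]
  [17, 18, 58, 18, 87, 59, 17]
  [57, 57, 43, 58, 70, 60, 53]
  [89, 77, 43, 58, 70, 82, 53]
  [48, 70, 18, 70, 60, 70, 27]
  [48, 87, 14, 82, 59, 70, 58]
A^⊗3:
  [55, 55, 53, 55, 55, 55, 53]
  [77, 77, 53, 55, 53, 55, 53]
  [48, 87, 18, 82, 59, 70, 58]
  [57, 70, 53, 70, 60, 70, 53]
  [77, 77, 53, 70, 70, 70, 53]
  [70, 70, 43, 60, 70, 70, 53]
  [87, 77, 58, 59, 70, 82, 53]
A^⊗4:
  [55, 55, 53, 55, 55, 55, 53]
  [77, 77, 53, 55, 55, 55, 53]
  [87, 77, 58, 59, 70, 82, 53]
  [70, 70, 53, 60, 70, 70, 53]
  [77, 77, 53, 70, 70, 70, 53]
  [70, 70, 53, 70, 70, 70, 53]
  [77, 77, 53, 70, 70, 70, 58]
A^⊗5:
  [55, 55, 53, 55, 55, 55, 53]
  [77, 77, 53, 55, 55, 55, 53]
  [77, 77, 53, 70, 70, 70, 58]
  [70, 70, 53, 70, 70, 70, 53]
  [77, 77, 53, 70, 70, 70, 53]
  [70, 70, 53, 70, 70, 70, 53]
  [77, 77, 58, 70, 70, 70, 53]
Key observation: the optimum is the walk 3->7->5->2->2->2, with weight 89 min 87 min 89 min 77 min 77 = 77.
Optimal value attained by: walk 3->7->5->2->2->2.
Answer: (A^⊗5)[3][2] = 77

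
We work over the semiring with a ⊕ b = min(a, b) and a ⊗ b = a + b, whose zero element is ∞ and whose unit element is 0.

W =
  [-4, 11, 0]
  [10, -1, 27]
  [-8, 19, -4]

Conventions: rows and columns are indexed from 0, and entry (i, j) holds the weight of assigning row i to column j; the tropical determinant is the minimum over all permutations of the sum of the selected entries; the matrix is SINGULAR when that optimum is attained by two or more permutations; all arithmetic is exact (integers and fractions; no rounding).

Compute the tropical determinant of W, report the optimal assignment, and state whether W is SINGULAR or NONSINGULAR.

σ = (0, 1, 2): (-4) + (-1) + (-4) = -9
σ = (0, 2, 1): (-4) + 27 + 19 = 42
σ = (1, 0, 2): 11 + 10 + (-4) = 17
σ = (1, 2, 0): 11 + 27 + (-8) = 30
σ = (2, 0, 1): 0 + 10 + 19 = 29
σ = (2, 1, 0): 0 + (-1) + (-8) = -9
Optimal value attained by: σ = (0, 1, 2).
Answer: det⊕(W) = -9; verdict: SINGULAR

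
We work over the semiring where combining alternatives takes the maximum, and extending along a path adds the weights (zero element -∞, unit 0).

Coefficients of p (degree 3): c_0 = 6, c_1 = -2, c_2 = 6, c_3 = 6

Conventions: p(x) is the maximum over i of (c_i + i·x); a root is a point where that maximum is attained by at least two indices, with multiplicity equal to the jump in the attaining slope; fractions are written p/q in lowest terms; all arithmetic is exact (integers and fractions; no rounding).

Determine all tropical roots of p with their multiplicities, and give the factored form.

hull edge (i=0, c=6) to (i=3, c=6): slope 0, span 3
Factored form: p(x) = 6 ⊗ (x ⊕ 0) ⊗ (x ⊕ 0) ⊗ (x ⊕ 0)
Answer: roots = 0 (mult 3)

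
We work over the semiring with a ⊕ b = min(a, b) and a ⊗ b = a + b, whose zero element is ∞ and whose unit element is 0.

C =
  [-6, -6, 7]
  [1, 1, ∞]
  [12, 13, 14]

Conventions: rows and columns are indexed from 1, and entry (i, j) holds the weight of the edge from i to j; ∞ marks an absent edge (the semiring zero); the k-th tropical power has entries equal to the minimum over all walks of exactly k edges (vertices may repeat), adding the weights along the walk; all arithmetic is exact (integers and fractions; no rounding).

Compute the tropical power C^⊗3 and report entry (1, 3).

C^⊗2:
  [-12, -12, 1]
  [-5, -5, 8]
  [6, 6, 19]
C^⊗3:
  [-18, -18, -5]
  [-11, -11, 2]
  [0, 0, 13]
Key observation: the optimum is the walk 1->1->1->3, with weight (-6) + (-6) + 7 = -5.
Optimal value attained by: walk 1->1->1->3.
Answer: (C^⊗3)[1][3] = -5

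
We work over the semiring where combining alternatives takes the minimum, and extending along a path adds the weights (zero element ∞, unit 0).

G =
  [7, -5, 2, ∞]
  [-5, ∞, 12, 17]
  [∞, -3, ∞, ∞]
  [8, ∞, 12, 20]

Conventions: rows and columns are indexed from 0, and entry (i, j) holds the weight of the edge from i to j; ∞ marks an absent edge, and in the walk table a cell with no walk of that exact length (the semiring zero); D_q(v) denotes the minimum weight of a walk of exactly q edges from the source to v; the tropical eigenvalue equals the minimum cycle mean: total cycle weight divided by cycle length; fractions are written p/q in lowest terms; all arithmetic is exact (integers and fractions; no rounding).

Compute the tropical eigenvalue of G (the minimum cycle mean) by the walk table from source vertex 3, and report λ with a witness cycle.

q=0: [∞, ∞, ∞, 0]
q=1: [8, ∞, 12, 20]
q=2: [15, 3, 10, 40]
q=3: [-2, 7, 15, 20]
q=4: [2, -7, 0, 24]
Optimal cycle mean attained by: cycle 0->1->0, total (-5) + (-5), length 2.
Answer: λ = -5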